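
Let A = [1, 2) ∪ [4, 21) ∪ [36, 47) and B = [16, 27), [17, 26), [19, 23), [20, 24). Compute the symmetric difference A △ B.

B, merged: [16, 27).
Only in the first: [1, 2), [4, 16), [36, 47).
Only in the second: [21, 27).
Together these are the periods covered by exactly one.

[1, 2) ∪ [4, 16) ∪ [21, 27) ∪ [36, 47)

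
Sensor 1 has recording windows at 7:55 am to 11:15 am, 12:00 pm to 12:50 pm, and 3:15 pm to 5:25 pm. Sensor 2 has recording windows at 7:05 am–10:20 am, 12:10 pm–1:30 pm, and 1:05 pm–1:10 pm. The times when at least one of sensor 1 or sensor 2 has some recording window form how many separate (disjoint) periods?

Merge the second list: 7:05 am–10:20 am, 12:10 pm–1:30 pm.
A ∪ B = 7:05 am–11:15 am, 12:00 pm–1:30 pm, 3:15 pm–5:25 pm.
That is 3 disjoint pieces.

3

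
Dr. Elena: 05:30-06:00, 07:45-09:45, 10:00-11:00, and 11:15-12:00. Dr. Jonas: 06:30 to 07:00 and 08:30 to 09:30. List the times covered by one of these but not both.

Only in the first: 05:30–06:00, 07:45–08:30, 09:30–09:45, 10:00–11:00, 11:15–12:00.
Only in the second: 06:30–07:00.
Together these are the periods covered by exactly one.

05:30–06:00, 06:30–07:00, 07:45–08:30, 09:30–09:45, 10:00–11:00, 11:15–12:00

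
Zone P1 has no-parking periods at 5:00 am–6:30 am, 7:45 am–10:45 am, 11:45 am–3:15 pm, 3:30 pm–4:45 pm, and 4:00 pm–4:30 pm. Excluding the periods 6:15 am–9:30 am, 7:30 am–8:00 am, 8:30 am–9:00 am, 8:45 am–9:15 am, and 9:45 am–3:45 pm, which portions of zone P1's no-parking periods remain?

5:00 am-6:15 am, 9:30 am-9:45 am, 3:45 pm-4:45 pm

First set merges to 5:00 am-6:30 am, 7:45 am-10:45 am, 11:45 am-3:15 pm, 3:30 pm-4:45 pm.
Second set merges to 6:15 am-9:30 am, 9:45 am-3:45 pm.
5:00 am-6:30 am with B removed leaves 5:00 am-6:15 am.
7:45 am-10:45 am with B removed leaves 9:30 am-9:45 am.
11:45 am-3:15 pm lies entirely inside B → drops out.
3:30 pm-4:45 pm with B removed leaves 3:45 pm-4:45 pm.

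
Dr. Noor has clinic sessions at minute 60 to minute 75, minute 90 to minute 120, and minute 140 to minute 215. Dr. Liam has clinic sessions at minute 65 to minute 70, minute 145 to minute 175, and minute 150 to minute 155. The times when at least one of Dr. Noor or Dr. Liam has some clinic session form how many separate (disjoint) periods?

3

Merge the second list: minute 65 to minute 70, minute 145 to minute 175.
A ∪ B = minute 60 to minute 75, minute 90 to minute 120, minute 140 to minute 215.
That is 3 disjoint pieces.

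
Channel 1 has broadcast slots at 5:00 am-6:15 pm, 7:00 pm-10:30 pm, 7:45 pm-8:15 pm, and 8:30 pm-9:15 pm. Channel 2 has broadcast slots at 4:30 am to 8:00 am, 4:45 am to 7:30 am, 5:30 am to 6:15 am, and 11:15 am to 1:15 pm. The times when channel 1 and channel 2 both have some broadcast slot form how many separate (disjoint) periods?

First set merges to 5:00 am–6:15 pm, 7:00 pm–10:30 pm.
Second set merges to 4:30 am–8:00 am, 11:15 am–1:15 pm.
A ∩ B = 5:00 am–8:00 am, 11:15 am–1:15 pm.
That is 2 disjoint pieces.

2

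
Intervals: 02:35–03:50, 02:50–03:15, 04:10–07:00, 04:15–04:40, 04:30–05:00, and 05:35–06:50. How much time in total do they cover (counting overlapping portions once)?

4 h 5 min

Merged: 02:35-03:50, 04:10-07:00.
Lengths: 1 h 15 min + 2 h 50 min = 4 h 5 min.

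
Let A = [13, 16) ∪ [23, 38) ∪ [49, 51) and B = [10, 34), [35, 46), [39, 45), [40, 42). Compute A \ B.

Merge the second list: [10, 34), [35, 46).
[13, 16): entirely removed.
[23, 38) \ B = [34, 35).
[49, 51): nothing removed.

[34, 35) ∪ [49, 51)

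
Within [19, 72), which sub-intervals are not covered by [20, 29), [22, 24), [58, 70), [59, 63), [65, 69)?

Covered (merged): [20, 29), [58, 70).
Complement within [19, 72): [19, 20), [29, 58), [70, 72).

[19, 20) ∪ [29, 58) ∪ [70, 72)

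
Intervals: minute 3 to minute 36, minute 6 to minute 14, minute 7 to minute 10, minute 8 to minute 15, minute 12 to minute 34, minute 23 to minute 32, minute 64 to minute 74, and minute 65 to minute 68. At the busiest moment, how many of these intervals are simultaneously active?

4

Walk the sorted start/end points keeping a running depth.
The depth first hits 4 at minute 8.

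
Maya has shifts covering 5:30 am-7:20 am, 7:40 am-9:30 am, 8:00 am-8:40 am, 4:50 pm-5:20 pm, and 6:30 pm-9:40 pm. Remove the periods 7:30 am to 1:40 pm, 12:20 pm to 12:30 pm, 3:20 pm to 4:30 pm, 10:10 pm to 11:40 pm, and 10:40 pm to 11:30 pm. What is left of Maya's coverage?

5:30 am–7:20 am, 4:50 pm–5:20 pm, 6:30 pm–9:40 pm

Merge the first list: 5:30 am–7:20 am, 7:40 am–9:30 am, 4:50 pm–5:20 pm, 6:30 pm–9:40 pm.
Merge the second list: 7:30 am–1:40 pm, 3:20 pm–4:30 pm, 10:10 pm–11:40 pm.
5:30 am–7:20 am: nothing removed.
7:40 am–9:30 am: entirely removed.
4:50 pm–5:20 pm: nothing removed.
6:30 pm–9:40 pm: nothing removed.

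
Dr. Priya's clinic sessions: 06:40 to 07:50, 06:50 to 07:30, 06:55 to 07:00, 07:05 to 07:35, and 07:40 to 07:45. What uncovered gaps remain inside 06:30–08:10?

After merging, the occupied span is 06:40–07:50.
Uncovered inside 06:30–08:10: 06:30–06:40, 07:50–08:10.

06:30–06:40, 07:50–08:10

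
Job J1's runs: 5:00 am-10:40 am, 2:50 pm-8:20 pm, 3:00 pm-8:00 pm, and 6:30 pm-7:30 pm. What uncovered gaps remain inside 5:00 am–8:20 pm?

The merged coverage is 5:00 am–10:40 am, 2:50 pm–8:20 pm.
Complement within 5:00 am–8:20 pm: 10:40 am–2:50 pm.

10:40 am–2:50 pm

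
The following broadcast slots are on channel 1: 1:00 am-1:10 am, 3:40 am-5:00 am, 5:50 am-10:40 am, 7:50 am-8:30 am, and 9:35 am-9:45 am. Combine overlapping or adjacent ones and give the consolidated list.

1:00 am-1:10 am, 3:40 am-5:00 am, 5:50 am-10:40 am

3:40 am-5:00 am is disjoint → start new block.
5:50 am-10:40 am is disjoint → start new block.
7:50 am-8:30 am overlaps/touches 5:50 am-10:40 am → extend to 5:50 am-10:40 am.
9:35 am-9:45 am overlaps/touches 5:50 am-10:40 am → extend to 5:50 am-10:40 am.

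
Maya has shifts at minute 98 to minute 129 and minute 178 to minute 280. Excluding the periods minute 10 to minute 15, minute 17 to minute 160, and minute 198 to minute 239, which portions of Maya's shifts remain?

minute 178 to minute 198, minute 239 to minute 280

minute 98 to minute 129: entirely removed.
minute 178 to minute 280 \ B = minute 178 to minute 198, minute 239 to minute 280.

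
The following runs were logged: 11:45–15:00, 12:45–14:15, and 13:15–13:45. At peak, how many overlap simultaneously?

At 13:15, 3 of the intervals are simultaneously active.
No point has more.

3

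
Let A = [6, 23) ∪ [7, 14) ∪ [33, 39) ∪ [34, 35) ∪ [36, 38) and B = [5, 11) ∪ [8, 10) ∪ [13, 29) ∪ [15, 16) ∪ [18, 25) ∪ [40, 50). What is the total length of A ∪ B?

40

First set merges to [6, 23), [33, 39).
Second set merges to [5, 11), [13, 29), [40, 50).
A ∪ B = [5, 29), [33, 39), [40, 50).
Total: 24 + 6 + 10 = 40.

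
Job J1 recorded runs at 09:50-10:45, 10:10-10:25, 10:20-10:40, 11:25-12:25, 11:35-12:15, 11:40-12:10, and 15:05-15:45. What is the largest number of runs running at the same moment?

Walk the sorted start/end points keeping a running depth.
The depth first hits 3 at 10:20.

3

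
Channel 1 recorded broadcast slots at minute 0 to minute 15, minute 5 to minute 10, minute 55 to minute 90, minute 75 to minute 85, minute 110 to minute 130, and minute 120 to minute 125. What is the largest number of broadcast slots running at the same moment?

Sweep endpoints in order; track running count of active intervals.
Peak of 2 reached at minute 5.

2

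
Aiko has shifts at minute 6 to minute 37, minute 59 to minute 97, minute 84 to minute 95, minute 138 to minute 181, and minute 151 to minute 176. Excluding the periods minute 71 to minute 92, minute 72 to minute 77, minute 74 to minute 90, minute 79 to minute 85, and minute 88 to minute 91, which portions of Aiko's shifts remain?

First set merges to minute 6 to minute 37, minute 59 to minute 97, minute 138 to minute 181.
Second set merges to minute 71 to minute 92.
minute 6 to minute 37: no B overlap → unchanged.
minute 59 to minute 97 minus B → minute 59 to minute 71, minute 92 to minute 97.
minute 138 to minute 181: no B overlap → unchanged.

minute 6 to minute 37, minute 59 to minute 71, minute 92 to minute 97, minute 138 to minute 181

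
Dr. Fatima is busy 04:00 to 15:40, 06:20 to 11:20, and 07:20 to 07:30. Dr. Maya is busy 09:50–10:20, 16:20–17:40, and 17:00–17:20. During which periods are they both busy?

09:50-10:20

Merge the first list: 04:00-15:40.
Merge the second list: 09:50-10:20, 16:20-17:40.
04:00-15:40 ∩ B → 09:50-10:20.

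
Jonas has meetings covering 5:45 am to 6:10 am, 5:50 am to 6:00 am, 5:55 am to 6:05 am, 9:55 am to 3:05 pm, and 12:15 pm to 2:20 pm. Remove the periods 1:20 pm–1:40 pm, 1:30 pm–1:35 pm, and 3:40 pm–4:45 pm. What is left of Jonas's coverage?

5:45 am-6:10 am, 9:55 am-1:20 pm, 1:40 pm-3:05 pm

First set merges to 5:45 am-6:10 am, 9:55 am-3:05 pm.
Second set merges to 1:20 pm-1:40 pm, 3:40 pm-4:45 pm.
5:45 am-6:10 am: no B overlap → unchanged.
9:55 am-3:05 pm minus B → 9:55 am-1:20 pm, 1:40 pm-3:05 pm.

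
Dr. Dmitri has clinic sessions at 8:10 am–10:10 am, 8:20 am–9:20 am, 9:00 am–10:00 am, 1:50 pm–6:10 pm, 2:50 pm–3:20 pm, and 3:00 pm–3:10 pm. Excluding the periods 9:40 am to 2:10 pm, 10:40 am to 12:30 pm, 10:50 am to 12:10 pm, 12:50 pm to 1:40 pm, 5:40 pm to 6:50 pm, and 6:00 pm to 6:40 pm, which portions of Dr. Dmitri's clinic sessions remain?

8:10 am–9:40 am, 2:10 pm–5:40 pm

A, merged: 8:10 am–10:10 am, 1:50 pm–6:10 pm.
B, merged: 9:40 am–2:10 pm, 5:40 pm–6:50 pm.
8:10 am–10:10 am with B removed leaves 8:10 am–9:40 am.
1:50 pm–6:10 pm with B removed leaves 2:10 pm–5:40 pm.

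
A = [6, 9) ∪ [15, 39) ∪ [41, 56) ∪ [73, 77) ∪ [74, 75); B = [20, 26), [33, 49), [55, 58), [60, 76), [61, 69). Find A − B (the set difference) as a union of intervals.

Merge the first list: [6, 9), [15, 39), [41, 56), [73, 77).
Merge the second list: [20, 26), [33, 49), [55, 58), [60, 76).
[6, 9): no B overlap → unchanged.
[15, 39) minus B → [15, 20), [26, 33).
[41, 56) minus B → [49, 55).
[73, 77) minus B → [76, 77).

[6, 9) ∪ [15, 20) ∪ [26, 33) ∪ [49, 55) ∪ [76, 77)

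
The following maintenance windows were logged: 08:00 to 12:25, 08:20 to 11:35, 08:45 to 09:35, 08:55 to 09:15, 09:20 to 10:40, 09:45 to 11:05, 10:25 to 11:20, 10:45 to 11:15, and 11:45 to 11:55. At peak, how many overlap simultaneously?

5

Walk the sorted start/end points keeping a running depth.
The depth first hits 5 at 10:25.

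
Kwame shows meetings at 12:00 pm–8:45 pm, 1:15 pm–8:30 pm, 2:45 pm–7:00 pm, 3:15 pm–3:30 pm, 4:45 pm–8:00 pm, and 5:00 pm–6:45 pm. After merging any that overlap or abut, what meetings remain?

1:15 pm–8:30 pm overlaps/touches 12:00 pm–8:45 pm → extend to 12:00 pm–8:45 pm.
2:45 pm–7:00 pm overlaps/touches 12:00 pm–8:45 pm → extend to 12:00 pm–8:45 pm.
3:15 pm–3:30 pm overlaps/touches 12:00 pm–8:45 pm → extend to 12:00 pm–8:45 pm.
4:45 pm–8:00 pm overlaps/touches 12:00 pm–8:45 pm → extend to 12:00 pm–8:45 pm.
5:00 pm–6:45 pm overlaps/touches 12:00 pm–8:45 pm → extend to 12:00 pm–8:45 pm.

12:00 pm–8:45 pm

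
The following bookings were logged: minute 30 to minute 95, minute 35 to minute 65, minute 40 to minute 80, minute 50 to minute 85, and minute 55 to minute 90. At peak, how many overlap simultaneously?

5

Walk the sorted start/end points keeping a running depth.
The depth first hits 5 at minute 55.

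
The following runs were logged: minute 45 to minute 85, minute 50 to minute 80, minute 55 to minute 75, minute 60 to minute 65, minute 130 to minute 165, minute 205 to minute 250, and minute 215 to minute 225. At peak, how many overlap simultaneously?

At minute 60, 4 of the intervals are simultaneously active.
No point has more.

4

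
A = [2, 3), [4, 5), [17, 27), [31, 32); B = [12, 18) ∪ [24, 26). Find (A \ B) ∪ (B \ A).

[2, 3) ∪ [4, 5) ∪ [12, 17) ∪ [18, 24) ∪ [26, 27) ∪ [31, 32)

A but not B: [2, 3), [4, 5), [18, 24), [26, 27), [31, 32).
B but not A: [12, 17).
Combining gives A △ B.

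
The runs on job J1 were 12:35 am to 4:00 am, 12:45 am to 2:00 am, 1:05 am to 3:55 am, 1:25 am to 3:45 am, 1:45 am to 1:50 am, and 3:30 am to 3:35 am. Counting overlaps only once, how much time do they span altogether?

3 h 25 min

Merged: 12:35 am-4:00 am.
Length: 3 h 25 min.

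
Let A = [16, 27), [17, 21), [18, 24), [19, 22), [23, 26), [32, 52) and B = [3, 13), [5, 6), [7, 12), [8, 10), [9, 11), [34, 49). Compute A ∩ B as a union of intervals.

[34, 49)

First set merges to [16, 27), [32, 52).
Second set merges to [3, 13), [34, 49).
[16, 27) meets no B interval.
[32, 52) ∩ B → [34, 49).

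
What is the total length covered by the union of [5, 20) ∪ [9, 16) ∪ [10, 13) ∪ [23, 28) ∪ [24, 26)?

20

Merged: [5, 20), [23, 28).
Lengths: 15 + 5 = 20.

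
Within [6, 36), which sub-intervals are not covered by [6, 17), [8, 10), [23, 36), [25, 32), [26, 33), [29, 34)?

After merging, the occupied span is [6, 17), [23, 36).
Complement within [6, 36): [17, 23).

[17, 23)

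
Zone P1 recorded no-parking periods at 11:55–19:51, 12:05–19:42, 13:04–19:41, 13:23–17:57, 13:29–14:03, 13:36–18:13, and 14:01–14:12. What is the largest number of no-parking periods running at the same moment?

Sweep endpoints in order; track running count of active intervals.
Peak of 7 reached at 14:01.

7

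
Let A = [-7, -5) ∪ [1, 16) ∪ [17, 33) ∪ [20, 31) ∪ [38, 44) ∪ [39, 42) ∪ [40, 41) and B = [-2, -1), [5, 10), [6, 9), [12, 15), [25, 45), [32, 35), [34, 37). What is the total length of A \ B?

17

A, merged: [-7, -5), [1, 16), [17, 33), [38, 44).
B, merged: [-2, -1), [5, 10), [12, 15), [25, 45).
A \ B = [-7, -5), [1, 5), [10, 12), [15, 16), [17, 25).
Total: 2 + 4 + 2 + 1 + 8 = 17.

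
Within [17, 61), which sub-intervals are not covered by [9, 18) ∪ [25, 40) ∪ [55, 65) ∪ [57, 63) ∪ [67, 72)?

Covered (merged): [9, 18), [25, 40), [55, 65), [67, 72).
Complement within [17, 61): [18, 25), [40, 55).

[18, 25) ∪ [40, 55)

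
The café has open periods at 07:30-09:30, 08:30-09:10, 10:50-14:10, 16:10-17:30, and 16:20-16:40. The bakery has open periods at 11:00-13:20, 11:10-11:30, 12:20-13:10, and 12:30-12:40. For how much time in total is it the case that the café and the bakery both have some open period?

2 h 20 min

First set merges to 07:30–09:30, 10:50–14:10, 16:10–17:30.
Second set merges to 11:00–13:20.
A ∩ B = 11:00–13:20.
Total: 2 h 20 min.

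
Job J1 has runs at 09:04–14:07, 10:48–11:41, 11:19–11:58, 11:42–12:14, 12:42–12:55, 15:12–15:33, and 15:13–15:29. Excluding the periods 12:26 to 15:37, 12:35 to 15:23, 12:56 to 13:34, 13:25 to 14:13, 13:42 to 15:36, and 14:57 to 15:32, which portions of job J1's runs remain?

First set merges to 09:04-14:07, 15:12-15:33.
Second set merges to 12:26-15:37.
09:04-14:07 minus B → 09:04-12:26.
15:12-15:33: fully covered by B → removed.

09:04-12:26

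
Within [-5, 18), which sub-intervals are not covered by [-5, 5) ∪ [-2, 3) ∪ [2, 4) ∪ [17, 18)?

[5, 17)

After merging, the occupied span is [-5, 5), [17, 18).
Uncovered inside [-5, 18): [5, 17).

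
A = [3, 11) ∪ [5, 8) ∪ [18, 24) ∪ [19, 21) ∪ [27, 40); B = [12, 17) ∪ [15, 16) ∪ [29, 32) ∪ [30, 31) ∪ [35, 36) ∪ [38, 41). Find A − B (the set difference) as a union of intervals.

[3, 11) ∪ [18, 24) ∪ [27, 29) ∪ [32, 35) ∪ [36, 38)

Merge the first list: [3, 11), [18, 24), [27, 40).
Merge the second list: [12, 17), [29, 32), [35, 36), [38, 41).
[3, 11): no B overlap → unchanged.
[18, 24): no B overlap → unchanged.
[27, 40) minus B → [27, 29), [32, 35), [36, 38).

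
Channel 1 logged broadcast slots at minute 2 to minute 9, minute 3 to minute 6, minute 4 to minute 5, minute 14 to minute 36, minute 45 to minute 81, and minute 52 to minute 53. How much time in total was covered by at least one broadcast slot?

65 minutes

Merged: minute 2 to minute 9, minute 14 to minute 36, minute 45 to minute 81.
Lengths: 7 minutes + 22 minutes + 36 minutes = 65 minutes.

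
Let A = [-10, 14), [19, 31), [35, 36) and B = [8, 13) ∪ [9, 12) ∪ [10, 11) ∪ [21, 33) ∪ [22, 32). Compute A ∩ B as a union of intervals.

B, merged: [8, 13), [21, 33).
[-10, 14) meets the second set on [8, 13).
[19, 31) meets the second set on [21, 31).
[35, 36): no overlap with the second set.

[8, 13) ∪ [21, 31)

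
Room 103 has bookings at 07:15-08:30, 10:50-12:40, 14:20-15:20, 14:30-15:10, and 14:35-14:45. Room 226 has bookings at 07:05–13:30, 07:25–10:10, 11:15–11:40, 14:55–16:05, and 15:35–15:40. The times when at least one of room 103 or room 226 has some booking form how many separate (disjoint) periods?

2

A, merged: 07:15–08:30, 10:50–12:40, 14:20–15:20.
B, merged: 07:05–13:30, 14:55–16:05.
A ∪ B = 07:05–13:30, 14:20–16:05.
That is 2 disjoint pieces.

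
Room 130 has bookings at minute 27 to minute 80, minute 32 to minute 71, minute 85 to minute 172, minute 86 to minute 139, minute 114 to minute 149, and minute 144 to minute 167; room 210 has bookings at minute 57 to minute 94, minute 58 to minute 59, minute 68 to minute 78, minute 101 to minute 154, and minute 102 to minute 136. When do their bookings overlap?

minute 57 to minute 80, minute 85 to minute 94, minute 101 to minute 154

A, merged: minute 27 to minute 80, minute 85 to minute 172.
B, merged: minute 57 to minute 94, minute 101 to minute 154.
minute 27 to minute 80 ∩ B → minute 57 to minute 80.
minute 85 to minute 172 ∩ B → minute 85 to minute 94, minute 101 to minute 154.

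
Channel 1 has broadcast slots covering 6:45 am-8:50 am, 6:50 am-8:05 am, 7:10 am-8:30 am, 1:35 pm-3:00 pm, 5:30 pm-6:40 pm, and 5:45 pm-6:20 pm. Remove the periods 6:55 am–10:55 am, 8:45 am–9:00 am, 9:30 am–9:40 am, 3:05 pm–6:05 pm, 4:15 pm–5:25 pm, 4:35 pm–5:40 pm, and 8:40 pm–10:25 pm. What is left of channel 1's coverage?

6:45 am–6:55 am, 1:35 pm–3:00 pm, 6:05 pm–6:40 pm

Merge the first list: 6:45 am–8:50 am, 1:35 pm–3:00 pm, 5:30 pm–6:40 pm.
Merge the second list: 6:55 am–10:55 am, 3:05 pm–6:05 pm, 8:40 pm–10:25 pm.
6:45 am–8:50 am \ B = 6:45 am–6:55 am.
1:35 pm–3:00 pm: nothing removed.
5:30 pm–6:40 pm \ B = 6:05 pm–6:40 pm.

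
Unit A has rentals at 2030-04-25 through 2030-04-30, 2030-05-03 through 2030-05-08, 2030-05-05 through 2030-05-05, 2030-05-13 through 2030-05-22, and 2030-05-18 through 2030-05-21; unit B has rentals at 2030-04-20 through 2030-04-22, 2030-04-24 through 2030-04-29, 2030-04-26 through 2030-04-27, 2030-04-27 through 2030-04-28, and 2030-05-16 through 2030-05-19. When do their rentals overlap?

2030-04-25 through 2030-04-29, 2030-05-16 through 2030-05-19

First set merges to 2030-04-25 through 2030-04-30, 2030-05-03 through 2030-05-08, 2030-05-13 through 2030-05-22.
Second set merges to 2030-04-20 through 2030-04-22, 2030-04-24 through 2030-04-29, 2030-05-16 through 2030-05-19.
2030-04-25 through 2030-04-30 meets the second set on 2030-04-25 through 2030-04-29.
2030-05-03 through 2030-05-08: no overlap with the second set.
2030-05-13 through 2030-05-22 meets the second set on 2030-05-16 through 2030-05-19.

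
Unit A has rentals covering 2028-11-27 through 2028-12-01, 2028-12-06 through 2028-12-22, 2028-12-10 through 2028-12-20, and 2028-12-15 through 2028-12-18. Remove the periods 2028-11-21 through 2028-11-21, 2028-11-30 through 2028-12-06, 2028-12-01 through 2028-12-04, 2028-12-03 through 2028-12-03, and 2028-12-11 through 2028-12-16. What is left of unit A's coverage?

First set merges to 2028-11-27 through 2028-12-01, 2028-12-06 through 2028-12-22.
Second set merges to 2028-11-21 through 2028-11-21, 2028-11-30 through 2028-12-06, 2028-12-11 through 2028-12-16.
2028-11-27 through 2028-12-01 \ B = 2028-11-27 through 2028-11-29.
2028-12-06 through 2028-12-22 \ B = 2028-12-07 through 2028-12-10, 2028-12-17 through 2028-12-22.

2028-11-27 through 2028-11-29, 2028-12-07 through 2028-12-10, 2028-12-17 through 2028-12-22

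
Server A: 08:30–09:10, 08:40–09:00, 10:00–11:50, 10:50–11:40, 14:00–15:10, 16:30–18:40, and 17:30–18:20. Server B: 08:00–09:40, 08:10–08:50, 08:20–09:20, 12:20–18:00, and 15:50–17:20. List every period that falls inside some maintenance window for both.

08:30–09:10, 14:00–15:10, 16:30–18:00

A, merged: 08:30–09:10, 10:00–11:50, 14:00–15:10, 16:30–18:40.
B, merged: 08:00–09:40, 12:20–18:00.
08:30–09:10 ∩ B → 08:30–09:10.
10:00–11:50 meets no B interval.
14:00–15:10 ∩ B → 14:00–15:10.
16:30–18:40 ∩ B → 16:30–18:00.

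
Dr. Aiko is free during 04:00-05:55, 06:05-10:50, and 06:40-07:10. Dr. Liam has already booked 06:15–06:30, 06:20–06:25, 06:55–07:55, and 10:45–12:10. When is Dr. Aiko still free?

04:00-05:55, 06:05-06:15, 06:30-06:55, 07:55-10:45

Merge the first list: 04:00-05:55, 06:05-10:50.
Merge the second list: 06:15-06:30, 06:55-07:55, 10:45-12:10.
04:00-05:55 is untouched.
06:05-10:50 with B removed leaves 06:05-06:15, 06:30-06:55, 07:55-10:45.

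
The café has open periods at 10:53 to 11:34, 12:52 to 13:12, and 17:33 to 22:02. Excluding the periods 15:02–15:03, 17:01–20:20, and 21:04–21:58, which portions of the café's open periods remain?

10:53–11:34: nothing removed.
12:52–13:12: nothing removed.
17:33–22:02 \ B = 20:20–21:04, 21:58–22:02.

10:53–11:34, 12:52–13:12, 20:20–21:04, 21:58–22:02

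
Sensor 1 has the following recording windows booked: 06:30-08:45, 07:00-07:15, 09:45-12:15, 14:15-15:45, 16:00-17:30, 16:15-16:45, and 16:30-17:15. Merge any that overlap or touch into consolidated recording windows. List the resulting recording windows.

06:30–08:45, 09:45–12:15, 14:15–15:45, 16:00–17:30

07:00–07:15 overlaps/touches 06:30–08:45 → extend to 06:30–08:45.
09:45–12:15 is disjoint → start new block.
14:15–15:45 is disjoint → start new block.
16:00–17:30 is disjoint → start new block.
16:15–16:45 overlaps/touches 16:00–17:30 → extend to 16:00–17:30.
16:30–17:15 overlaps/touches 16:00–17:30 → extend to 16:00–17:30.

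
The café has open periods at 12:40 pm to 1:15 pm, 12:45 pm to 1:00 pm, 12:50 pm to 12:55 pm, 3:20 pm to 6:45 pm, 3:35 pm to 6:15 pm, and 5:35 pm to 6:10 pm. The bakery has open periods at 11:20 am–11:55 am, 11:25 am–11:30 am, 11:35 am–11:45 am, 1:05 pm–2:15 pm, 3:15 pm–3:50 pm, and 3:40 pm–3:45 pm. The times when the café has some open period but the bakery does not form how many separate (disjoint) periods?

First set merges to 12:40 pm-1:15 pm, 3:20 pm-6:45 pm.
Second set merges to 11:20 am-11:55 am, 1:05 pm-2:15 pm, 3:15 pm-3:50 pm.
A \ B = 12:40 pm-1:05 pm, 3:50 pm-6:45 pm.
That is 2 disjoint pieces.

2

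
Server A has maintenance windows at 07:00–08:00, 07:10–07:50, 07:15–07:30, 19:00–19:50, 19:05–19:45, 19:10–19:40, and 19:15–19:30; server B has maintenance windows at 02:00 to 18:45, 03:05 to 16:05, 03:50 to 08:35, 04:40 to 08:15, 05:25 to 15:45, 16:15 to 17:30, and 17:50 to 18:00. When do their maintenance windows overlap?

07:00-08:00

Merge the first list: 07:00-08:00, 19:00-19:50.
Merge the second list: 02:00-18:45.
07:00-08:00 ∩ B → 07:00-08:00.
19:00-19:50 meets no B interval.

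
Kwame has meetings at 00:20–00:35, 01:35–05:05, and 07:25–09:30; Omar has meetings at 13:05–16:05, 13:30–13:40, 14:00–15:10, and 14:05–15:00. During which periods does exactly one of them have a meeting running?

Second set merges to 13:05–16:05.
Only in the first: 00:20–00:35, 01:35–05:05, 07:25–09:30.
Only in the second: 13:05–16:05.
Together these are the periods covered by exactly one.

00:20–00:35, 01:35–05:05, 07:25–09:30, 13:05–16:05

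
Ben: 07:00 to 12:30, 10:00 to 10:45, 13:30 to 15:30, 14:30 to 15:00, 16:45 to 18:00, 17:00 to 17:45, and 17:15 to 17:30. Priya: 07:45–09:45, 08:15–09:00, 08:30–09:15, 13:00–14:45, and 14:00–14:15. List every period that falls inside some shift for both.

First set merges to 07:00-12:30, 13:30-15:30, 16:45-18:00.
Second set merges to 07:45-09:45, 13:00-14:45.
07:00-12:30 overlaps B on 07:45-09:45.
13:30-15:30 overlaps B on 13:30-14:45.
16:45-18:00 falls entirely outside B.

07:45-09:45, 13:30-14:45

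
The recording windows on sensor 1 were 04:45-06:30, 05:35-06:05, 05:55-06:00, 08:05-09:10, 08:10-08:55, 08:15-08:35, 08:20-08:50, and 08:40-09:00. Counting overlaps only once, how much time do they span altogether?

Merged: 04:45-06:30, 08:05-09:10.
Lengths: 1 h 45 min + 1 h 5 min = 2 h 50 min.

2 h 50 min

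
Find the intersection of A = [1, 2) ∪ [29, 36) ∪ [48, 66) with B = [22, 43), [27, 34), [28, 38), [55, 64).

B, merged: [22, 43), [55, 64).
[1, 2): no overlap with the second set.
[29, 36) meets the second set on [29, 36).
[48, 66) meets the second set on [55, 64).

[29, 36) ∪ [55, 64)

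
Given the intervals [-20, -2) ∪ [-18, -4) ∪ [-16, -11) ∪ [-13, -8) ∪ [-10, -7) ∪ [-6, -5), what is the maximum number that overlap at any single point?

Sweep endpoints in order; track running count of active intervals.
Peak of 4 reached at -13.

4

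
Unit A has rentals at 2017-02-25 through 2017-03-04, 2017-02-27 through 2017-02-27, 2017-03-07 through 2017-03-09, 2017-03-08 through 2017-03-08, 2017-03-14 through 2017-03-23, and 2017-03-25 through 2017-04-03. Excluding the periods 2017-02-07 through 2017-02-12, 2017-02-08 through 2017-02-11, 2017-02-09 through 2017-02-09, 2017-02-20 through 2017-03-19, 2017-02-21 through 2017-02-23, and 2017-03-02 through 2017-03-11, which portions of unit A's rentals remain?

2017-03-20 through 2017-03-23, 2017-03-25 through 2017-04-03

Merge the first list: 2017-02-25 through 2017-03-04, 2017-03-07 through 2017-03-09, 2017-03-14 through 2017-03-23, 2017-03-25 through 2017-04-03.
Merge the second list: 2017-02-07 through 2017-02-12, 2017-02-20 through 2017-03-19.
2017-02-25 through 2017-03-04: entirely removed.
2017-03-07 through 2017-03-09: entirely removed.
2017-03-14 through 2017-03-23 \ B = 2017-03-20 through 2017-03-23.
2017-03-25 through 2017-04-03: nothing removed.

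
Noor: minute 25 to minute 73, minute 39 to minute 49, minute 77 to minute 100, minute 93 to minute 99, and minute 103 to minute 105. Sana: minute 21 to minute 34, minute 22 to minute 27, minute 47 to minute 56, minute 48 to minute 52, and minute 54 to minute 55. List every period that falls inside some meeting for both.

minute 25 to minute 34, minute 47 to minute 56

Merge the first list: minute 25 to minute 73, minute 77 to minute 100, minute 103 to minute 105.
Merge the second list: minute 21 to minute 34, minute 47 to minute 56.
minute 25 to minute 73 overlaps B on minute 25 to minute 34, minute 47 to minute 56.
minute 77 to minute 100 falls entirely outside B.
minute 103 to minute 105 falls entirely outside B.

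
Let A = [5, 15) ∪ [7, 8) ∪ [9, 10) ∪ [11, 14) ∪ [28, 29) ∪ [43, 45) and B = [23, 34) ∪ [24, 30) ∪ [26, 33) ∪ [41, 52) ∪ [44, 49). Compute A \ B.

Merge the first list: [5, 15), [28, 29), [43, 45).
Merge the second list: [23, 34), [41, 52).
[5, 15) is untouched.
[28, 29) lies entirely inside B → drops out.
[43, 45) lies entirely inside B → drops out.

[5, 15)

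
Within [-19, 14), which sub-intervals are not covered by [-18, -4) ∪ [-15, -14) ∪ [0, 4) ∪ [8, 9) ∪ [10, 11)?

Covered (merged): [-18, -4), [0, 4), [8, 9), [10, 11).
Complement within [-19, 14): [-19, -18), [-4, 0), [4, 8), [9, 10), [11, 14).

[-19, -18) ∪ [-4, 0) ∪ [4, 8) ∪ [9, 10) ∪ [11, 14)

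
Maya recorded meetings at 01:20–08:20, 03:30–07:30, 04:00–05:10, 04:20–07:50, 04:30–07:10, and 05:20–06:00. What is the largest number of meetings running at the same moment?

Sweep endpoints in order; track running count of active intervals.
Peak of 5 reached at 04:30.

5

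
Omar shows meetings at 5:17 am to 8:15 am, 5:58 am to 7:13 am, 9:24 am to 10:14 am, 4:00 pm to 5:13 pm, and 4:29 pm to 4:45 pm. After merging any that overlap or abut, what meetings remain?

5:58 am–7:13 am overlaps/touches 5:17 am–8:15 am → extend to 5:17 am–8:15 am.
9:24 am–10:14 am is disjoint → start new block.
4:00 pm–5:13 pm is disjoint → start new block.
4:29 pm–4:45 pm overlaps/touches 4:00 pm–5:13 pm → extend to 4:00 pm–5:13 pm.

5:17 am–8:15 am, 9:24 am–10:14 am, 4:00 pm–5:13 pm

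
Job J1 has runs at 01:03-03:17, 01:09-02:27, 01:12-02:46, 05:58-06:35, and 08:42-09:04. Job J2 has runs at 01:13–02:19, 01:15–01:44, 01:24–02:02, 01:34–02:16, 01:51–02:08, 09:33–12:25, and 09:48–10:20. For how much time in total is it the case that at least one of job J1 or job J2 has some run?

Merge the first list: 01:03-03:17, 05:58-06:35, 08:42-09:04.
Merge the second list: 01:13-02:19, 09:33-12:25.
A ∪ B = 01:03-03:17, 05:58-06:35, 08:42-09:04, 09:33-12:25.
Total: 2 h 14 min + 37 min + 22 min + 2 h 52 min = 6 h 5 min.

6 h 5 min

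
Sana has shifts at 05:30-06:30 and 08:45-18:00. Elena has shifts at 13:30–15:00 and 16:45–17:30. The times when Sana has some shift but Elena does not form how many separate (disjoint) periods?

4

A \ B = 05:30–06:30, 08:45–13:30, 15:00–16:45, 17:30–18:00.
That is 4 disjoint pieces.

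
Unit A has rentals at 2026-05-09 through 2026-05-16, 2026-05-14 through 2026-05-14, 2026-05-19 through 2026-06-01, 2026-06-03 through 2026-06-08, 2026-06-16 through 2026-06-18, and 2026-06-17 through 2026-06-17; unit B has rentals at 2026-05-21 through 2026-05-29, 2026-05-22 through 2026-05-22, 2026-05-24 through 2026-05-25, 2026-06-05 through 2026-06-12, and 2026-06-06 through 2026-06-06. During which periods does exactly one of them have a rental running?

First set merges to 2026-05-09 through 2026-05-16, 2026-05-19 through 2026-06-01, 2026-06-03 through 2026-06-08, 2026-06-16 through 2026-06-18.
Second set merges to 2026-05-21 through 2026-05-29, 2026-06-05 through 2026-06-12.
A but not B: 2026-05-09 through 2026-05-16, 2026-05-19 through 2026-05-20, 2026-05-30 through 2026-06-01, 2026-06-03 through 2026-06-04, 2026-06-16 through 2026-06-18.
B but not A: 2026-06-09 through 2026-06-12.
Combining gives A △ B.

2026-05-09 through 2026-05-16, 2026-05-19 through 2026-05-20, 2026-05-30 through 2026-06-01, 2026-06-03 through 2026-06-04, 2026-06-09 through 2026-06-12, 2026-06-16 through 2026-06-18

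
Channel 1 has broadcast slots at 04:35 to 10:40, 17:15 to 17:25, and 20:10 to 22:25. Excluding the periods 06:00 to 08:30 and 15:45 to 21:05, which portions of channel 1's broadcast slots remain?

04:35–10:40 minus B → 04:35–06:00, 08:30–10:40.
17:15–17:25: fully covered by B → removed.
20:10–22:25 minus B → 21:05–22:25.

04:35–06:00, 08:30–10:40, 21:05–22:25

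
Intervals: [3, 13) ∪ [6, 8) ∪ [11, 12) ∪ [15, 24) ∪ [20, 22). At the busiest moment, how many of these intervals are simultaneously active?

2

Sweep endpoints in order; track running count of active intervals.
Peak of 2 reached at 6.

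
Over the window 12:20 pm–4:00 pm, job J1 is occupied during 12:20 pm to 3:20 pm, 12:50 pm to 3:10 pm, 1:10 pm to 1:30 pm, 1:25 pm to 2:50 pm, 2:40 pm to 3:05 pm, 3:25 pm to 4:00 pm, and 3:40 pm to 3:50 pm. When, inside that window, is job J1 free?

3:20 pm-3:25 pm

The merged coverage is 12:20 pm-3:20 pm, 3:25 pm-4:00 pm.
Gaps within 12:20 pm-4:00 pm: 3:20 pm-3:25 pm.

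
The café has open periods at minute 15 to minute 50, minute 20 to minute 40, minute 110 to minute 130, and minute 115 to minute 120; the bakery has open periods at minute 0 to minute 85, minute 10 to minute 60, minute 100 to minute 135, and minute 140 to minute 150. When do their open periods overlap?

minute 15 to minute 50, minute 110 to minute 130

First set merges to minute 15 to minute 50, minute 110 to minute 130.
Second set merges to minute 0 to minute 85, minute 100 to minute 135, minute 140 to minute 150.
minute 15 to minute 50 overlaps B on minute 15 to minute 50.
minute 110 to minute 130 overlaps B on minute 110 to minute 130.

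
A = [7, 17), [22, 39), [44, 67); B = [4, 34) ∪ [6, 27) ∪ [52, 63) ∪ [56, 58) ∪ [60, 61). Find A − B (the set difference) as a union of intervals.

[34, 39) ∪ [44, 52) ∪ [63, 67)

Merge the second list: [4, 34), [52, 63).
[7, 17): entirely removed.
[22, 39) \ B = [34, 39).
[44, 67) \ B = [44, 52), [63, 67).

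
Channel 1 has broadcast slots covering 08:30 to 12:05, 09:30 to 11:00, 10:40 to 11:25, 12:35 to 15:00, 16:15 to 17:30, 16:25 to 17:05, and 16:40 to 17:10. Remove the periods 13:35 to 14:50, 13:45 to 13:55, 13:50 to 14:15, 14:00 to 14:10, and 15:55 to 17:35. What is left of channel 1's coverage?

Merge the first list: 08:30–12:05, 12:35–15:00, 16:15–17:30.
Merge the second list: 13:35–14:50, 15:55–17:35.
08:30–12:05 is untouched.
12:35–15:00 with B removed leaves 12:35–13:35, 14:50–15:00.
16:15–17:30 lies entirely inside B → drops out.

08:30–12:05, 12:35–13:35, 14:50–15:00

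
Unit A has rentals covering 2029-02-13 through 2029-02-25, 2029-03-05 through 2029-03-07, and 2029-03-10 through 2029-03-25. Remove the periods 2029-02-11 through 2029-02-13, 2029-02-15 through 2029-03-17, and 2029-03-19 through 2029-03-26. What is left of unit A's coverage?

2029-02-14 through 2029-02-14, 2029-03-18 through 2029-03-18

2029-02-13 through 2029-02-25 with B removed leaves 2029-02-14 through 2029-02-14.
2029-03-05 through 2029-03-07 lies entirely inside B → drops out.
2029-03-10 through 2029-03-25 with B removed leaves 2029-03-18 through 2029-03-18.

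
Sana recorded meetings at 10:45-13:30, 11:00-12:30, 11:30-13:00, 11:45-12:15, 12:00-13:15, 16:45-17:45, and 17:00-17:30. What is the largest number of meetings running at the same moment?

Walk the sorted start/end points keeping a running depth.
The depth first hits 5 at 12:00.

5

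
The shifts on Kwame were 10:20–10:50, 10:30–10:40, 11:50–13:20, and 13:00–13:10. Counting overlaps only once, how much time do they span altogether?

Merged: 10:20-10:50, 11:50-13:20.
Lengths: 30 min + 1 h 30 min = 2 h.

2 h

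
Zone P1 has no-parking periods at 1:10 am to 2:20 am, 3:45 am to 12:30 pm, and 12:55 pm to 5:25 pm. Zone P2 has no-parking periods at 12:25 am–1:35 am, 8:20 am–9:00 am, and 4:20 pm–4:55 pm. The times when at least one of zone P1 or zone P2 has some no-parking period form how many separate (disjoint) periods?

3

A ∪ B = 12:25 am–2:20 am, 3:45 am–12:30 pm, 12:55 pm–5:25 pm.
That is 3 disjoint pieces.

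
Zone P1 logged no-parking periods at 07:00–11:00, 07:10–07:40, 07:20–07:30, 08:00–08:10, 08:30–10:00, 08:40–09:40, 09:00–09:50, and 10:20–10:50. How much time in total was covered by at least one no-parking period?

4 h

Merged: 07:00–11:00.
Length: 4 h.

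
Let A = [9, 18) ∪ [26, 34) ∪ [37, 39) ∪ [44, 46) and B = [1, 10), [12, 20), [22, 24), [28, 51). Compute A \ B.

[10, 12) ∪ [26, 28)

[9, 18) minus B → [10, 12).
[26, 34) minus B → [26, 28).
[37, 39): fully covered by B → removed.
[44, 46): fully covered by B → removed.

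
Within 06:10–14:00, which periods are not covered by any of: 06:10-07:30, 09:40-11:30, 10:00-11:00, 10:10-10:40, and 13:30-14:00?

07:30–09:40, 11:30–13:30

Covered (merged): 06:10–07:30, 09:40–11:30, 13:30–14:00.
Gaps within 06:10–14:00: 07:30–09:40, 11:30–13:30.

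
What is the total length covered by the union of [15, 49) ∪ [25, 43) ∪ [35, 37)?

34

Merged: [15, 49).
Length: 34.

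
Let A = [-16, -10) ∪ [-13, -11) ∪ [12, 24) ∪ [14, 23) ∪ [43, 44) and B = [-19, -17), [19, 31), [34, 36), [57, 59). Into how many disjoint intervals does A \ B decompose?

Merge the first list: [-16, -10), [12, 24), [43, 44).
A \ B = [-16, -10), [12, 19), [43, 44).
That is 3 disjoint pieces.

3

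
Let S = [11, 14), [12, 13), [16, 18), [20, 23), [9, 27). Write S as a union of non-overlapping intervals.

Sort by start: [9, 27), [11, 14), [12, 13), [16, 18), [20, 23).
[11, 14) overlaps/touches [9, 27) → extend to [9, 27).
[12, 13) overlaps/touches [9, 27) → extend to [9, 27).
[16, 18) overlaps/touches [9, 27) → extend to [9, 27).
[20, 23) overlaps/touches [9, 27) → extend to [9, 27).

[9, 27)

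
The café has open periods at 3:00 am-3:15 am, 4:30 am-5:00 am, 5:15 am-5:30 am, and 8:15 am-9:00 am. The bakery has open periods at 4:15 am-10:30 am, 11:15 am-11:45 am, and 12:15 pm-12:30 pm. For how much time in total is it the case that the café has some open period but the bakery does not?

15 min

A \ B = 3:00 am–3:15 am.
Total: 15 min.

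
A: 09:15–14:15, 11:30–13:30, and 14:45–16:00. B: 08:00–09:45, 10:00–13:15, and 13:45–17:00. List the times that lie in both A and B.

09:15–09:45, 10:00–13:15, 13:45–14:15, 14:45–16:00

First set merges to 09:15–14:15, 14:45–16:00.
09:15–14:15 ∩ B → 09:15–09:45, 10:00–13:15, 13:45–14:15.
14:45–16:00 ∩ B → 14:45–16:00.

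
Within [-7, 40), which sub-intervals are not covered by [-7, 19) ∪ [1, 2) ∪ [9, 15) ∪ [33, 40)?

[19, 33)

Covered (merged): [-7, 19), [33, 40).
Uncovered inside [-7, 40): [19, 33).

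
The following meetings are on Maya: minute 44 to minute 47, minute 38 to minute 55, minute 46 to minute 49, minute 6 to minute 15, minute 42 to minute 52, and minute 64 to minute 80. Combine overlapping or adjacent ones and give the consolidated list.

minute 6 to minute 15, minute 38 to minute 55, minute 64 to minute 80

Sort by start: minute 6 to minute 15, minute 38 to minute 55, minute 42 to minute 52, minute 44 to minute 47, minute 46 to minute 49, minute 64 to minute 80.
minute 38 to minute 55 is disjoint → start new block.
minute 42 to minute 52 overlaps/touches minute 38 to minute 55 → extend to minute 38 to minute 55.
minute 44 to minute 47 overlaps/touches minute 38 to minute 55 → extend to minute 38 to minute 55.
minute 46 to minute 49 overlaps/touches minute 38 to minute 55 → extend to minute 38 to minute 55.
minute 64 to minute 80 is disjoint → start new block.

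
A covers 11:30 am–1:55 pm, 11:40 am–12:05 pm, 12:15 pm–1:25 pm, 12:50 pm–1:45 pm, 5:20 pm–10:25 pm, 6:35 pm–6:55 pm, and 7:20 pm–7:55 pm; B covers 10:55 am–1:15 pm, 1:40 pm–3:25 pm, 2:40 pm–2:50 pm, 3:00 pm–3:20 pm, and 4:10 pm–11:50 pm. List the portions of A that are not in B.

First set merges to 11:30 am–1:55 pm, 5:20 pm–10:25 pm.
Second set merges to 10:55 am–1:15 pm, 1:40 pm–3:25 pm, 4:10 pm–11:50 pm.
11:30 am–1:55 pm \ B = 1:15 pm–1:40 pm.
5:20 pm–10:25 pm: entirely removed.

1:15 pm–1:40 pm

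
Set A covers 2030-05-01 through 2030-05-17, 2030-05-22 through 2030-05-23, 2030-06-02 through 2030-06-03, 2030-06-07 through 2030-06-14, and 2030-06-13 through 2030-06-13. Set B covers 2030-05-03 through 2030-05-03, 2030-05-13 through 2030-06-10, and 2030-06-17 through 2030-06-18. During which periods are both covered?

2030-05-03 through 2030-05-03, 2030-05-13 through 2030-05-17, 2030-05-22 through 2030-05-23, 2030-06-02 through 2030-06-03, 2030-06-07 through 2030-06-10

First set merges to 2030-05-01 through 2030-05-17, 2030-05-22 through 2030-05-23, 2030-06-02 through 2030-06-03, 2030-06-07 through 2030-06-14.
2030-05-01 through 2030-05-17 overlaps B on 2030-05-03 through 2030-05-03, 2030-05-13 through 2030-05-17.
2030-05-22 through 2030-05-23 overlaps B on 2030-05-22 through 2030-05-23.
2030-06-02 through 2030-06-03 overlaps B on 2030-06-02 through 2030-06-03.
2030-06-07 through 2030-06-14 overlaps B on 2030-06-07 through 2030-06-10.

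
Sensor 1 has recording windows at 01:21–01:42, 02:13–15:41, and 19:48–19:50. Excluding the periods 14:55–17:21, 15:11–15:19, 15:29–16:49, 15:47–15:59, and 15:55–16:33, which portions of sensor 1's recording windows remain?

01:21-01:42, 02:13-14:55, 19:48-19:50

Merge the second list: 14:55-17:21.
01:21-01:42: no B overlap → unchanged.
02:13-15:41 minus B → 02:13-14:55.
19:48-19:50: no B overlap → unchanged.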